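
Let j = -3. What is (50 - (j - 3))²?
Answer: 3136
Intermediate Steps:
(50 - (j - 3))² = (50 - (-3 - 3))² = (50 - 1*(-6))² = (50 + 6)² = 56² = 3136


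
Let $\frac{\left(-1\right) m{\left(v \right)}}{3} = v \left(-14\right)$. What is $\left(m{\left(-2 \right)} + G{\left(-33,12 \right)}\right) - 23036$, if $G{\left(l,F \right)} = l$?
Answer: $-23153$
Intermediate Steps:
$m{\left(v \right)} = 42 v$ ($m{\left(v \right)} = - 3 v \left(-14\right) = - 3 \left(- 14 v\right) = 42 v$)
$\left(m{\left(-2 \right)} + G{\left(-33,12 \right)}\right) - 23036 = \left(42 \left(-2\right) - 33\right) - 23036 = \left(-84 - 33\right) - 23036 = -117 - 23036 = -23153$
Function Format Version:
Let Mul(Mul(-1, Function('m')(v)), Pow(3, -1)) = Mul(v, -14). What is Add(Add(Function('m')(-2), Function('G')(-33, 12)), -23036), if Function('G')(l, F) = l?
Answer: -23153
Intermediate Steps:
Function('m')(v) = Mul(42, v) (Function('m')(v) = Mul(-3, Mul(v, -14)) = Mul(-3, Mul(-14, v)) = Mul(42, v))
Add(Add(Function('m')(-2), Function('G')(-33, 12)), -23036) = Add(Add(Mul(42, -2), -33), -23036) = Add(Add(-84, -33), -23036) = Add(-117, -23036) = -23153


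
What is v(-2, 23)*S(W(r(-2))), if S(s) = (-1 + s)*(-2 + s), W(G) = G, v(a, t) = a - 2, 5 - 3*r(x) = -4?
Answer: -8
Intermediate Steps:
r(x) = 3 (r(x) = 5/3 - ⅓*(-4) = 5/3 + 4/3 = 3)
v(a, t) = -2 + a
v(-2, 23)*S(W(r(-2))) = (-2 - 2)*(2 + 3² - 3*3) = -4*(2 + 9 - 9) = -4*2 = -8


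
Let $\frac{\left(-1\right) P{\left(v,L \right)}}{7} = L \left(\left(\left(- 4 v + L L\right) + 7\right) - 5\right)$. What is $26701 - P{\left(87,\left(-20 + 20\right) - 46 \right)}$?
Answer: $-543239$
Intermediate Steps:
$P{\left(v,L \right)} = - 7 L \left(2 + L^{2} - 4 v\right)$ ($P{\left(v,L \right)} = - 7 L \left(\left(\left(- 4 v + L L\right) + 7\right) - 5\right) = - 7 L \left(\left(\left(- 4 v + L^{2}\right) + 7\right) - 5\right) = - 7 L \left(\left(\left(L^{2} - 4 v\right) + 7\right) - 5\right) = - 7 L \left(\left(7 + L^{2} - 4 v\right) - 5\right) = - 7 L \left(2 + L^{2} - 4 v\right)$)
$26701 - P{\left(87,\left(-20 + 20\right) - 46 \right)} = 26701 - 7 \left(\left(-20 + 20\right) - 46\right) \left(-2 - \left(\left(-20 + 20\right) - 46\right)^{2} + 4 \cdot 87\right) = 26701 - 7 \left(0 - 46\right) \left(-2 - \left(0 - 46\right)^{2} + 348\right) = 26701 - 7 \left(-46\right) \left(-2 - \left(-46\right)^{2} + 348\right) = 26701 - 7 \left(-46\right) \left(-2 - 2116 + 348\right) = 26701 - 7 \left(-46\right) \left(-1770\right) = 26701 - 569940 = -543239$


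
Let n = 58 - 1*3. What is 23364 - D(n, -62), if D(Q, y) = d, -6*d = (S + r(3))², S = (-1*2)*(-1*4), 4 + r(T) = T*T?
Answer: 140353/6 ≈ 23392.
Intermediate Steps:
r(T) = -4 + T² (r(T) = -4 + T*T = -4 + T²)
n = 55 (n = 58 - 3 = 55)
S = 8 (S = -2*(-4) = 8)
d = -169/6 (d = -(8 + (-4 + 3²))²/6 = -(8 + (-4 + 9))²/6 = -(8 + 5)²/6 = -⅙*13² = -⅙*169 = -169/6 ≈ -28.167)
D(Q, y) = -169/6
23364 - D(n, -62) = 23364 - 1*(-169/6) = 23364 + 169/6 = 140353/6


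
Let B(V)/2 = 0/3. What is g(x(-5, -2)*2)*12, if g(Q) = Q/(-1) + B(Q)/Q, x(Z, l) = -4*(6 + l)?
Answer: 384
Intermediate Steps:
x(Z, l) = -24 - 4*l
B(V) = 0 (B(V) = 2*(0/3) = 2*(0*(⅓)) = 2*0 = 0)
g(Q) = -Q (g(Q) = Q/(-1) + 0/Q = Q*(-1) + 0 = -Q + 0 = -Q)
g(x(-5, -2)*2)*12 = -(-24 - 4*(-2))*2*12 = -(-24 + 8)*2*12 = -(-16)*2*12 = -1*(-32)*12 = 32*12 = 384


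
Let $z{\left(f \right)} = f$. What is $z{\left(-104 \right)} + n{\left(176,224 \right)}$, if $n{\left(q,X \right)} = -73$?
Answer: $-177$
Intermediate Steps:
$z{\left(-104 \right)} + n{\left(176,224 \right)} = -104 - 73 = -177$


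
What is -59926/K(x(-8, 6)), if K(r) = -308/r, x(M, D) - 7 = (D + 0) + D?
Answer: 569297/154 ≈ 3696.7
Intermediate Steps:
x(M, D) = 7 + 2*D (x(M, D) = 7 + ((D + 0) + D) = 7 + (D + D) = 7 + 2*D)
-59926/K(x(-8, 6)) = -59926/((-308/(7 + 2*6))) = -59926/((-308/(7 + 12))) = -59926/((-308/19)) = -59926/((-308*1/19)) = -59926/(-308/19) = -59926*(-19/308) = 569297/154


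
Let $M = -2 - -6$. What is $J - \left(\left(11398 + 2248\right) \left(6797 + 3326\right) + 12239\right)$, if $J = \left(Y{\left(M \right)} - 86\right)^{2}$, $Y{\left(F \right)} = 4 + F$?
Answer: $-138144613$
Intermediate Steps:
$M = 4$ ($M = -2 + 6 = 4$)
$J = 6084$ ($J = \left(\left(4 + 4\right) - 86\right)^{2} = \left(8 - 86\right)^{2} = \left(-78\right)^{2} = 6084$)
$J - \left(\left(11398 + 2248\right) \left(6797 + 3326\right) + 12239\right) = 6084 - \left(\left(11398 + 2248\right) \left(6797 + 3326\right) + 12239\right) = 6084 - \left(13646 \cdot 10123 + 12239\right) = 6084 - \left(138138458 + 12239\right) = 6084 - 138150697 = -138144613$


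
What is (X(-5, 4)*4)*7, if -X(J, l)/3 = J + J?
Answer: 840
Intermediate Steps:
X(J, l) = -6*J (X(J, l) = -3*(J + J) = -6*J)
(X(-5, 4)*4)*7 = (-6*(-5)*4)*7 = (30*4)*7 = 120*7 = 840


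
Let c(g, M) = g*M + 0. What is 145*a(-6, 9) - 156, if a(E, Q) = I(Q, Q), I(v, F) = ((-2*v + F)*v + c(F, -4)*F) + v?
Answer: -57576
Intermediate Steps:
c(g, M) = M*g (c(g, M) = M*g + 0 = M*g)
I(v, F) = v - 4*F**2 + v*(F - 2*v) (I(v, F) = ((-2*v + F)*v + (-4*F)*F) + v = ((F - 2*v)*v - 4*F**2) + v = (v*(F - 2*v) - 4*F**2) + v = (-4*F**2 + v*(F - 2*v)) + v = v - 4*F**2 + v*(F - 2*v))
a(E, Q) = Q - 5*Q**2 (a(E, Q) = Q - 4*Q**2 - 2*Q**2 + Q*Q = Q - 4*Q**2 - 2*Q**2 + Q**2 = Q - 5*Q**2)
145*a(-6, 9) - 156 = 145*(9*(1 - 5*9)) - 156 = 145*(9*(1 - 45)) - 156 = 145*(9*(-44)) - 156 = 145*(-396) - 156 = -57420 - 156 = -57576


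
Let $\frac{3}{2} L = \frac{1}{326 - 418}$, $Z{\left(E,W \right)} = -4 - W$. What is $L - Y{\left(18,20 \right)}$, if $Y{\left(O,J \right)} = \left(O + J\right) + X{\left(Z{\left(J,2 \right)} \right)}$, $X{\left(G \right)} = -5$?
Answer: $- \frac{4555}{138} \approx -33.007$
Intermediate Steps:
$L = - \frac{1}{138}$ ($L = \frac{2}{3 \left(326 - 418\right)} = \frac{2}{3 \left(-92\right)} = \frac{2}{3} \left(- \frac{1}{92}\right) = - \frac{1}{138} \approx -0.0072464$)
$Y{\left(O,J \right)} = -5 + J + O$ ($Y{\left(O,J \right)} = \left(O + J\right) - 5 = \left(J + O\right) - 5 = -5 + J + O$)
$L - Y{\left(18,20 \right)} = - \frac{1}{138} - \left(-5 + 20 + 18\right) = - \frac{1}{138} - 33 = - \frac{4555}{138}$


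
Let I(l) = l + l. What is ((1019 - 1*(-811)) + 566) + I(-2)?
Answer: 2392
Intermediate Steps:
I(l) = 2*l
((1019 - 1*(-811)) + 566) + I(-2) = ((1019 - 1*(-811)) + 566) + 2*(-2) = ((1019 + 811) + 566) - 4 = (1830 + 566) - 4 = 2396 - 4 = 2392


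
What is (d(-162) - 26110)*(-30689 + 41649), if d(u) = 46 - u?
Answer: -283885920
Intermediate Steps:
(d(-162) - 26110)*(-30689 + 41649) = ((46 - 1*(-162)) - 26110)*(-30689 + 41649) = ((46 + 162) - 26110)*10960 = (208 - 26110)*10960 = -25902*10960 = -283885920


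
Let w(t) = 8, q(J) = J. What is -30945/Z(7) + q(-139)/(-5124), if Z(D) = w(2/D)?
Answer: -39640267/10248 ≈ -3868.1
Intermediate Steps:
Z(D) = 8
-30945/Z(7) + q(-139)/(-5124) = -30945/8 - 139/(-5124) = -30945*⅛ - 139*(-1/5124) = -30945/8 + 139/5124 = -39640267/10248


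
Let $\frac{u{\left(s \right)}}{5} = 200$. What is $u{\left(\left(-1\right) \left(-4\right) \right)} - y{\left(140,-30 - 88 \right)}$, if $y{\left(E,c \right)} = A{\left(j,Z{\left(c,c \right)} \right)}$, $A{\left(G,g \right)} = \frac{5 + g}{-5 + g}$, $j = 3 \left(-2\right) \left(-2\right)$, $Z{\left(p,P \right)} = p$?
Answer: $\frac{122887}{123} \approx 999.08$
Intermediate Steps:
$j = 12$ ($j = \left(-6\right) \left(-2\right) = 12$)
$u{\left(s \right)} = 1000$ ($u{\left(s \right)} = 5 \cdot 200 = 1000$)
$A{\left(G,g \right)} = \frac{5 + g}{-5 + g}$
$y{\left(E,c \right)} = \frac{5 + c}{-5 + c}$
$u{\left(\left(-1\right) \left(-4\right) \right)} - y{\left(140,-30 - 88 \right)} = 1000 - \frac{5 - 118}{-5 - 118} = 1000 - \frac{1}{-123} \left(-113\right) = 1000 - \left(- \frac{1}{123}\right) \left(-113\right) = 1000 - \frac{113}{123} = \frac{122887}{123}$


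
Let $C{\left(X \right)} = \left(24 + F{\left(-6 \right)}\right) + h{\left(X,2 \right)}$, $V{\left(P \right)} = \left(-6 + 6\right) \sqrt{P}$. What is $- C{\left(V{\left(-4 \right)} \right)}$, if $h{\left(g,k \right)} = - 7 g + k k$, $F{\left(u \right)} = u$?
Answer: $-22$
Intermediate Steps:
$h{\left(g,k \right)} = k^{2} - 7 g$ ($h{\left(g,k \right)} = - 7 g + k^{2} = k^{2} - 7 g$)
$V{\left(P \right)} = 0$ ($V{\left(P \right)} = 0 \sqrt{P} = 0$)
$C{\left(X \right)} = 22 - 7 X$ ($C{\left(X \right)} = \left(24 - 6\right) - \left(-4 + 7 X\right) = 18 - \left(-4 + 7 X\right) = 22 - 7 X$)
$- C{\left(V{\left(-4 \right)} \right)} = - (22 - 0) = - (22 + 0) = \left(-1\right) 22 = -22$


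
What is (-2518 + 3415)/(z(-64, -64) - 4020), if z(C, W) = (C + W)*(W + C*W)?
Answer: -299/173372 ≈ -0.0017246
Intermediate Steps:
(-2518 + 3415)/(z(-64, -64) - 4020) = (-2518 + 3415)/(-64*(-64 - 64 + (-64)² - 64*(-64)) - 4020) = 897/(-64*(-64 - 64 + 4096 + 4096) - 4020) = 897/(-64*8064 - 4020) = 897/(-516096 - 4020) = 897/(-520116) = 897*(-1/520116) = -299/173372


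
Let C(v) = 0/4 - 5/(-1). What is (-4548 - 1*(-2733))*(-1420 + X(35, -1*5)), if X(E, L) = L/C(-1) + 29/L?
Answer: 2589642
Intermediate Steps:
C(v) = 5 (C(v) = 0*(¼) - 5*(-1) = 0 + 5 = 5)
X(E, L) = 29/L + L/5 (X(E, L) = L/5 + 29/L = 29/L + L/5)
(-4548 - 1*(-2733))*(-1420 + X(35, -1*5)) = (-4548 - 1*(-2733))*(-1420 + (29/((-1*5)) + (-1*5)/5)) = (-4548 + 2733)*(-1420 + (29/(-5) + (⅕)*(-5))) = -1815*(-1420 + (29*(-⅕) - 1)) = -1815*(-1420 + (-29/5 - 1)) = -1815*(-1420 - 34/5) = -1815*(-7134/5) = 2589642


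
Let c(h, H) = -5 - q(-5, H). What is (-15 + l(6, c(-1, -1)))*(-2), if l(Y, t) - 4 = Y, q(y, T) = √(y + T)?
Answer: 10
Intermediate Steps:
q(y, T) = √(T + y)
c(h, H) = -5 - √(-5 + H) (c(h, H) = -5 - √(H - 5) = -5 - √(-5 + H))
l(Y, t) = 4 + Y
(-15 + l(6, c(-1, -1)))*(-2) = (-15 + (4 + 6))*(-2) = (-15 + 10)*(-2) = -5*(-2) = 10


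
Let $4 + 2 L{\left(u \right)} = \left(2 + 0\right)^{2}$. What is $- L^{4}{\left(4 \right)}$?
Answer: $0$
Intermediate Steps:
$L{\left(u \right)} = 0$ ($L{\left(u \right)} = -2 + \frac{\left(2 + 0\right)^{2}}{2} = -2 + \frac{2^{2}}{2} = -2 + \frac{1}{2} \cdot 4 = -2 + 2 = 0$)
$- L^{4}{\left(4 \right)} = - 0^{4} = \left(-1\right) 0 = 0$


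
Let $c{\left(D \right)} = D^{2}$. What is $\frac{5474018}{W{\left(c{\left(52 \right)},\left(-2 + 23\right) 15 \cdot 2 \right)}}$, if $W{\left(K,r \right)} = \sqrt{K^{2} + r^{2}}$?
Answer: $\frac{2737009 \sqrt{1927129}}{1927129} \approx 1971.6$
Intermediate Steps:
$\frac{5474018}{W{\left(c{\left(52 \right)},\left(-2 + 23\right) 15 \cdot 2 \right)}} = \frac{5474018}{\sqrt{\left(52^{2}\right)^{2} + \left(\left(-2 + 23\right) 15 \cdot 2\right)^{2}}} = \frac{5474018}{\sqrt{2704^{2} + \left(21 \cdot 30\right)^{2}}} = \frac{5474018}{\sqrt{7311616 + 630^{2}}} = \frac{5474018}{\sqrt{7311616 + 396900}} = \frac{5474018}{\sqrt{7708516}} = \frac{5474018}{2 \sqrt{1927129}} = 5474018 \frac{\sqrt{1927129}}{3854258} = \frac{2737009 \sqrt{1927129}}{1927129}$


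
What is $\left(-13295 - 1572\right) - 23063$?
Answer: $-37930$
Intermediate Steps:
$\left(-13295 - 1572\right) - 23063 = -14867 - 23063 = -37930$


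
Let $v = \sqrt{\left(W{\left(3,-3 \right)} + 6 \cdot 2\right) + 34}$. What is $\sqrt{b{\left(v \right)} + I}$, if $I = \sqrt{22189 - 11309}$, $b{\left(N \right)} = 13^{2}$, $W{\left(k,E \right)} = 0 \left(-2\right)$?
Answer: $\sqrt{169 + 8 \sqrt{170}} \approx 16.532$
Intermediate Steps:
$W{\left(k,E \right)} = 0$
$v = \sqrt{46}$ ($v = \sqrt{\left(0 + 6 \cdot 2\right) + 34} = \sqrt{\left(0 + 12\right) + 34} = \sqrt{12 + 34} = \sqrt{46} \approx 6.7823$)
$b{\left(N \right)} = 169$
$I = 8 \sqrt{170}$ ($I = \sqrt{10880} = 8 \sqrt{170} \approx 104.31$)
$\sqrt{b{\left(v \right)} + I} = \sqrt{169 + 8 \sqrt{170}}$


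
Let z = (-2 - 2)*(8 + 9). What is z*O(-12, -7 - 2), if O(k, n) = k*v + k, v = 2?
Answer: 2448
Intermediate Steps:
O(k, n) = 3*k (O(k, n) = k*2 + k = 2*k + k = 3*k)
z = -68 (z = -4*17 = -68)
z*O(-12, -7 - 2) = -204*(-12) = -68*(-36) = 2448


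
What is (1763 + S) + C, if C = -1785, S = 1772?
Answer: 1750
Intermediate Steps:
(1763 + S) + C = (1763 + 1772) - 1785 = 3535 - 1785 = 1750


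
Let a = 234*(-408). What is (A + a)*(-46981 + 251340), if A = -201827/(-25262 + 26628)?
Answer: -26692673467861/1366 ≈ -1.9541e+10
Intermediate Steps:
A = -201827/1366 ≈ -147.75
a = -95472
(A + a)*(-46981 + 251340) = (-201827/1366 - 95472)*(-46981 + 251340) = -130616579/1366*204359 = -26692673467861/1366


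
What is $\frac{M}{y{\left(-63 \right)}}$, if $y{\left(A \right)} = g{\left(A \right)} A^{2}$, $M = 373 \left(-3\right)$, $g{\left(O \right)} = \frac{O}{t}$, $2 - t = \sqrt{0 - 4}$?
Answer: $\frac{746}{83349} - \frac{746 i}{83349} \approx 0.0089503 - 0.0089503 i$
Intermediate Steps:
$t = 2 - 2 i$ ($t = 2 - \sqrt{0 - 4} = 2 - \sqrt{-4} = 2 - 2 i \approx 2.0 - 2.0 i$)
$g{\left(O \right)} = \frac{O \left(2 + 2 i\right)}{8}$ ($g{\left(O \right)} = \frac{O}{2 - 2 i} = O \frac{2 + 2 i}{8} = \frac{O \left(2 + 2 i\right)}{8}$)
$M = -1119$
$y{\left(A \right)} = \frac{A^{3} \left(1 + i\right)}{4}$ ($y{\left(A \right)} = \frac{A \left(1 + i\right)}{4} A^{2} = \frac{A^{3} \left(1 + i\right)}{4}$)
$\frac{M}{y{\left(-63 \right)}} = - \frac{1119}{\frac{1}{4} \left(-63\right)^{3} \left(1 + i\right)} = - \frac{1119}{\frac{1}{4} \left(-250047\right) \left(1 + i\right)} = - \frac{1119}{- \frac{250047}{4} - \frac{250047 i}{4}} = - 1119 \frac{8 \left(- \frac{250047}{4} + \frac{250047 i}{4}\right)}{62523502209} = - \frac{2984 \left(- \frac{250047}{4} + \frac{250047 i}{4}\right)}{20841167403}$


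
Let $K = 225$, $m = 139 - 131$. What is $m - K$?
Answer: $-217$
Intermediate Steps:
$m = 8$ ($m = 139 - 131 = 8$)
$m - K = 8 - 225 = -217$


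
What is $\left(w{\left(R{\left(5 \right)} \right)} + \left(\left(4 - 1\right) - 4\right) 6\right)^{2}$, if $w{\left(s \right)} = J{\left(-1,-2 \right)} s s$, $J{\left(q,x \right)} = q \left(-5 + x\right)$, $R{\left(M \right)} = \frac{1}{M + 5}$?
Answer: $\frac{351649}{10000} \approx 35.165$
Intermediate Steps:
$R{\left(M \right)} = \frac{1}{5 + M}$
$w{\left(s \right)} = 7 s^{2}$ ($w{\left(s \right)} = - (-5 - 2) s s = \left(-1\right) \left(-7\right) s s = 7 s s = 7 s^{2}$)
$\left(w{\left(R{\left(5 \right)} \right)} + \left(\left(4 - 1\right) - 4\right) 6\right)^{2} = \left(7 \left(\frac{1}{5 + 5}\right)^{2} + \left(\left(4 - 1\right) - 4\right) 6\right)^{2} = \left(7 \left(\frac{1}{10}\right)^{2} + \left(3 - 4\right) 6\right)^{2} = \left(\frac{7}{100} - 6\right)^{2} = \left(- \frac{593}{100}\right)^{2} = \frac{351649}{10000}$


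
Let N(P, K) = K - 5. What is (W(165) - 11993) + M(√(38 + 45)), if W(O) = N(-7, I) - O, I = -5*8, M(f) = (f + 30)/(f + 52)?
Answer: -31982586/2621 + 22*√83/2621 ≈ -12202.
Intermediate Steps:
M(f) = (30 + f)/(52 + f)
I = -40
N(P, K) = -5 + K
W(O) = -45 - O (W(O) = (-5 - 40) - O = -45 - O)
(W(165) - 11993) + M(√(38 + 45)) = ((-45 - 1*165) - 11993) + (30 + √(38 + 45))/(52 + √(38 + 45)) = ((-45 - 165) - 11993) + (30 + √83)/(52 + √83) = (-210 - 11993) + (30 + √83)/(52 + √83) = -12203 + (30 + √83)/(52 + √83)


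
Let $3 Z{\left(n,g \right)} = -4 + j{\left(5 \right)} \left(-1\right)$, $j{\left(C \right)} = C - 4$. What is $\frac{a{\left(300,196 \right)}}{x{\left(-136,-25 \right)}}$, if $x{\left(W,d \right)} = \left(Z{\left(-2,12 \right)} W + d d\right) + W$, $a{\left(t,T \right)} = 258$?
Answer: $\frac{774}{2147} \approx 0.3605$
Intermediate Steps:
$j{\left(C \right)} = -4 + C$
$Z{\left(n,g \right)} = - \frac{5}{3}$ ($Z{\left(n,g \right)} = \frac{-4 + \left(-4 + 5\right) \left(-1\right)}{3} = \frac{-4 + 1 \left(-1\right)}{3} = \frac{-4 - 1}{3} = \frac{1}{3} \left(-5\right) = - \frac{5}{3}$)
$x{\left(W,d \right)} = d^{2} - \frac{2 W}{3}$ ($x{\left(W,d \right)} = \left(- \frac{5 W}{3} + d d\right) + W = \left(- \frac{5 W}{3} + d^{2}\right) + W = \left(d^{2} - \frac{5 W}{3}\right) + W = d^{2} - \frac{2 W}{3}$)
$\frac{a{\left(300,196 \right)}}{x{\left(-136,-25 \right)}} = \frac{258}{\left(-25\right)^{2} - - \frac{272}{3}} = \frac{258}{625 + \frac{272}{3}} = \frac{258}{\frac{2147}{3}} = 258 \cdot \frac{3}{2147} = \frac{774}{2147}$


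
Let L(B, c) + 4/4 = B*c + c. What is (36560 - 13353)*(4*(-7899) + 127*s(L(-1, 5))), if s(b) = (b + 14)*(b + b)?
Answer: -809877886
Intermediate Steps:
L(B, c) = -1 + c + B*c (L(B, c) = -1 + (B*c + c) = -1 + (c + B*c) = -1 + c + B*c)
s(b) = 2*b*(14 + b) (s(b) = (14 + b)*(2*b) = 2*b*(14 + b))
(36560 - 13353)*(4*(-7899) + 127*s(L(-1, 5))) = (36560 - 13353)*(4*(-7899) + 127*(2*(-1 + 5 - 1*5)*(14 + (-1 + 5 - 1*5)))) = 23207*(-31596 + 127*(2*(-1 + 5 - 5)*(14 + (-1 + 5 - 5)))) = 23207*(-31596 + 127*(2*(-1)*(14 - 1))) = 23207*(-31596 + 127*(2*(-1)*13)) = 23207*(-31596 + 127*(-26)) = 23207*(-31596 - 3302) = 23207*(-34898) = -809877886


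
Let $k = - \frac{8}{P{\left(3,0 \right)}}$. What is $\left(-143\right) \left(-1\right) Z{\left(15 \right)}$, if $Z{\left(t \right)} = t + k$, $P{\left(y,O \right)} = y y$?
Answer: $\frac{18161}{9} \approx 2017.9$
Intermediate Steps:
$P{\left(y,O \right)} = y^{2}$
$k = - \frac{8}{9}$ ($k = - \frac{8}{3^{2}} = - \frac{8}{9} \approx -0.88889$)
$Z{\left(t \right)} = - \frac{8}{9} + t$ ($Z{\left(t \right)} = t - \frac{8}{9} = - \frac{8}{9} + t$)
$\left(-143\right) \left(-1\right) Z{\left(15 \right)} = \left(-143\right) \left(-1\right) \left(- \frac{8}{9} + 15\right) = 143 \cdot \frac{127}{9} = \frac{18161}{9}$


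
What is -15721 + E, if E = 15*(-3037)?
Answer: -61276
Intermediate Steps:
E = -45555
-15721 + E = -15721 - 45555 = -61276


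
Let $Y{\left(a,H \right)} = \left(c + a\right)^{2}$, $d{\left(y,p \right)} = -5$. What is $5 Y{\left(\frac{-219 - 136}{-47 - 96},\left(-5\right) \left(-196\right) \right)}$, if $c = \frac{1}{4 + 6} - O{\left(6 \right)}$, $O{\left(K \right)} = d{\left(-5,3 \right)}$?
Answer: $\frac{117570649}{408980} \approx 287.47$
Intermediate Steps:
$O{\left(K \right)} = -5$
$c = \frac{51}{10}$ ($c = \frac{1}{4 + 6} - -5 = \frac{1}{10} + 5 = \frac{51}{10} \approx 5.1$)
$Y{\left(a,H \right)} = \left(\frac{51}{10} + a\right)^{2}$
$5 Y{\left(\frac{-219 - 136}{-47 - 96},\left(-5\right) \left(-196\right) \right)} = 5 \frac{\left(51 + 10 \frac{-219 - 136}{-47 - 96}\right)^{2}}{100} = 5 \frac{\left(51 + 10 \left(- \frac{355}{-143}\right)\right)^{2}}{100} = 5 \frac{\left(51 + 10 \left(\left(-355\right) \left(- \frac{1}{143}\right)\right)\right)^{2}}{100} = 5 \frac{\left(51 + 10 \cdot \frac{355}{143}\right)^{2}}{100} = 5 \frac{\left(51 + \frac{3550}{143}\right)^{2}}{100} = 5 \frac{\left(\frac{10843}{143}\right)^{2}}{100} = 5 \cdot \frac{1}{100} \cdot \frac{117570649}{20449} = 5 \cdot \frac{117570649}{2044900} = \frac{117570649}{408980}$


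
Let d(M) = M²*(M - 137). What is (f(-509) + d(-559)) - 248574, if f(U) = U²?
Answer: -217476269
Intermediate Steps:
d(M) = M²*(-137 + M)
(f(-509) + d(-559)) - 248574 = ((-509)² + (-559)²*(-137 - 559)) - 248574 = (259081 + 312481*(-696)) - 248574 = (259081 - 217486776) - 248574 = -217227695 - 248574 = -217476269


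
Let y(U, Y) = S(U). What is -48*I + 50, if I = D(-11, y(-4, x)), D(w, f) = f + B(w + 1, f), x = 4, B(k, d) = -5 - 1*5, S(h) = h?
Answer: 722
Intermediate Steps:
B(k, d) = -10 (B(k, d) = -5 - 5 = -10)
y(U, Y) = U
D(w, f) = -10 + f (D(w, f) = f - 10 = -10 + f)
I = -14 (I = -10 - 4 = -14)
-48*I + 50 = -48*(-14) + 50 = 672 + 50 = 722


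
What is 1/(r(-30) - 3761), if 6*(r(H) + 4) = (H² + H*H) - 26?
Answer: -3/10408 ≈ -0.00028824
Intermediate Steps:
r(H) = -25/3 + H²/3 (r(H) = -4 + ((H² + H*H) - 26)/6 = -4 + ((H² + H²) - 26)/6 = -4 + (2*H² - 26)/6 = -4 + (-26 + 2*H²)/6 = -4 + (-13/3 + H²/3) = -25/3 + H²/3)
1/(r(-30) - 3761) = 1/((-25/3 + (⅓)*(-30)²) - 3761) = 1/((-25/3 + (⅓)*900) - 3761) = 1/((-25/3 + 300) - 3761) = 1/(875/3 - 3761) = 1/(-10408/3) = -3/10408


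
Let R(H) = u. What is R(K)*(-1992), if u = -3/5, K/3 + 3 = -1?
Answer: 5976/5 ≈ 1195.2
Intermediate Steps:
K = -12 (K = -9 + 3*(-1) = -9 - 3 = -12)
u = -3/5 (u = -3*1/5 = -3/5 ≈ -0.60000)
R(H) = -3/5
R(K)*(-1992) = -3/5*(-1992) = 5976/5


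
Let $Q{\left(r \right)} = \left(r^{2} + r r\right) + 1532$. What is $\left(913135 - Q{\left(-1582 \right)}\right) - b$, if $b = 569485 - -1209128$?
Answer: $-5872458$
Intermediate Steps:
$b = 1778613$ ($b = 569485 + 1209128 = 1778613$)
$Q{\left(r \right)} = 1532 + 2 r^{2}$ ($Q{\left(r \right)} = \left(r^{2} + r^{2}\right) + 1532 = 2 r^{2} + 1532 = 1532 + 2 r^{2}$)
$\left(913135 - Q{\left(-1582 \right)}\right) - b = \left(913135 - \left(1532 + 2 \left(-1582\right)^{2}\right)\right) - 1778613 = \left(913135 - \left(1532 + 2 \cdot 2502724\right)\right) - 1778613 = \left(913135 - \left(1532 + 5005448\right)\right) - 1778613 = \left(913135 - 5006980\right) - 1778613 = -4093845 - 1778613 = -5872458$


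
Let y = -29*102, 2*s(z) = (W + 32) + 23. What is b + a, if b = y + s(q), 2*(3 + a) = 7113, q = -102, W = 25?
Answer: 1271/2 ≈ 635.50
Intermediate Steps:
s(z) = 40 (s(z) = ((25 + 32) + 23)/2 = (57 + 23)/2 = (1/2)*80 = 40)
y = -2958
a = 7107/2 (a = -3 + (1/2)*7113 = -3 + 7113/2 = 7107/2 ≈ 3553.5)
b = -2918 (b = -2958 + 40 = -2918)
b + a = -2918 + 7107/2 = 1271/2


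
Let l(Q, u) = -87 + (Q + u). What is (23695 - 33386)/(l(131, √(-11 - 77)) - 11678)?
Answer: 56372547/67675022 + 9691*I*√22/67675022 ≈ 0.83299 + 0.00067166*I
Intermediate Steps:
l(Q, u) = -87 + Q + u
(23695 - 33386)/(l(131, √(-11 - 77)) - 11678) = (23695 - 33386)/((-87 + 131 + √(-11 - 77)) - 11678) = -9691/((-87 + 131 + √(-88)) - 11678) = -9691/((-87 + 131 + 2*I*√22) - 11678) = -9691/((44 + 2*I*√22) - 11678) = -9691/(-11634 + 2*I*√22)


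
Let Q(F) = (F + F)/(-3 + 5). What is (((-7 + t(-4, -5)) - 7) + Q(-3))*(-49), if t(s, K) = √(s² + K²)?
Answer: 833 - 49*√41 ≈ 519.25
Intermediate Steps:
t(s, K) = √(K² + s²)
Q(F) = F (Q(F) = (2*F)/2 = (2*F)*(½) = F)
(((-7 + t(-4, -5)) - 7) + Q(-3))*(-49) = (((-7 + √((-5)² + (-4)²)) - 7) - 3)*(-49) = (((-7 + √(25 + 16)) - 7) - 3)*(-49) = (((-7 + √41) - 7) - 3)*(-49) = ((-14 + √41) - 3)*(-49) = (-17 + √41)*(-49) = 833 - 49*√41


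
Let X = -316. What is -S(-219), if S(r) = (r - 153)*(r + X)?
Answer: -199020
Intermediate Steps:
S(r) = (-316 + r)*(-153 + r) (S(r) = (r - 153)*(r - 316) = (-153 + r)*(-316 + r) = (-316 + r)*(-153 + r))
-S(-219) = -(48348 + (-219)² - 469*(-219)) = -(48348 + 47961 + 102711) = -1*199020 = -199020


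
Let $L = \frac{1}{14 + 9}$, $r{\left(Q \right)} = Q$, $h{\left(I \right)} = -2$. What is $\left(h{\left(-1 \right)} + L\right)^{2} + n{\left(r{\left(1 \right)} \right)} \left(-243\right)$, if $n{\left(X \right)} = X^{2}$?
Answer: $- \frac{126522}{529} \approx -239.17$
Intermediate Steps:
$L = \frac{1}{23} \approx 0.043478$
$\left(h{\left(-1 \right)} + L\right)^{2} + n{\left(r{\left(1 \right)} \right)} \left(-243\right) = \left(-2 + \frac{1}{23}\right)^{2} + 1^{2} \left(-243\right) = \left(- \frac{45}{23}\right)^{2} + 1 \left(-243\right) = \frac{2025}{529} - 243 = - \frac{126522}{529}$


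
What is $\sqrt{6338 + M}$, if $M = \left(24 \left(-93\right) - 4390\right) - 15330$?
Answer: $i \sqrt{15614} \approx 124.96 i$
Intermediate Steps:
$M = -21952$ ($M = \left(-2232 - 4390\right) - 15330 = -6622 - 15330 = -21952$)
$\sqrt{6338 + M} = \sqrt{6338 - 21952} = \sqrt{-15614} = i \sqrt{15614}$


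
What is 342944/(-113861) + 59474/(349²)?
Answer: -34999153030/13868383661 ≈ -2.5237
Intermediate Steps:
342944/(-113861) + 59474/(349²) = 342944*(-1/113861) + 59474/121801 = -342944/113861 + 59474*(1/121801) = -342944/113861 + 59474/121801 = -34999153030/13868383661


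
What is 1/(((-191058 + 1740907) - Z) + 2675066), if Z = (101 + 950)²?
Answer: 1/3120314 ≈ 3.2048e-7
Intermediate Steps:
Z = 1104601 (Z = 1051² = 1104601)
1/(((-191058 + 1740907) - Z) + 2675066) = 1/(((-191058 + 1740907) - 1*1104601) + 2675066) = 1/((1549849 - 1104601) + 2675066) = 1/(445248 + 2675066) = 1/3120314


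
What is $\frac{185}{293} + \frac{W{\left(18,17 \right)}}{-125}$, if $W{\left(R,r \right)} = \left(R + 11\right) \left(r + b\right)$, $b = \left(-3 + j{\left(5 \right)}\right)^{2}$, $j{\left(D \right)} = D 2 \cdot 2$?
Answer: $- \frac{2576957}{36625} \approx -70.361$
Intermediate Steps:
$j{\left(D \right)} = 4 D$ ($j{\left(D \right)} = 2 D 2 = 4 D$)
$b = 289$ ($b = \left(-3 + 4 \cdot 5\right)^{2} = \left(-3 + 20\right)^{2} = 17^{2} = 289$)
$W{\left(R,r \right)} = \left(11 + R\right) \left(289 + r\right)$ ($W{\left(R,r \right)} = \left(R + 11\right) \left(r + 289\right) = \left(11 + R\right) \left(289 + r\right)$)
$\frac{185}{293} + \frac{W{\left(18,17 \right)}}{-125} = \frac{185}{293} + \frac{3179 + 11 \cdot 17 + 289 \cdot 18 + 18 \cdot 17}{-125} = 185 \cdot \frac{1}{293} + \left(3179 + 187 + 5202 + 306\right) \left(- \frac{1}{125}\right) = \frac{185}{293} + 8874 \left(- \frac{1}{125}\right) = \frac{185}{293} - \frac{8874}{125} = - \frac{2576957}{36625}$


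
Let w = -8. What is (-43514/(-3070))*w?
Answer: -174056/1535 ≈ -113.39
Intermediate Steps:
(-43514/(-3070))*w = -43514/(-3070)*(-8) = -43514*(-1/3070)*(-8) = (21757/1535)*(-8) = -174056/1535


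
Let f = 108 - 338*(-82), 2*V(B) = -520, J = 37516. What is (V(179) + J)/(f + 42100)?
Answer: 9314/17481 ≈ 0.53281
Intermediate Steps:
V(B) = -260 (V(B) = (½)*(-520) = -260)
f = 27824 (f = 108 + 27716 = 27824)
(V(179) + J)/(f + 42100) = (-260 + 37516)/(27824 + 42100) = 37256/69924 = 37256*(1/69924) = 9314/17481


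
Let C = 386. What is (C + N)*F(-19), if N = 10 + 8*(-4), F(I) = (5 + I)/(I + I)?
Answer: 2548/19 ≈ 134.11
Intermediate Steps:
F(I) = (5 + I)/(2*I) (F(I) = (5 + I)/((2*I)) = (5 + I)*(1/(2*I)) = (5 + I)/(2*I))
N = -22 (N = 10 - 32 = -22)
(C + N)*F(-19) = (386 - 22)*((½)*(5 - 19)/(-19)) = 364*((½)*(-1/19)*(-14)) = 364*(7/19) = 2548/19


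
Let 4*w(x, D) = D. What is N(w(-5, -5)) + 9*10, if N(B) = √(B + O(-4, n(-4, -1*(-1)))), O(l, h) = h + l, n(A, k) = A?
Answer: 90 + I*√37/2 ≈ 90.0 + 3.0414*I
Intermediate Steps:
w(x, D) = D/4
N(B) = √(-8 + B) (N(B) = √(B + (-4 - 4)) = √(B - 8) = √(-8 + B))
N(w(-5, -5)) + 9*10 = √(-8 + (¼)*(-5)) + 9*10 = √(-8 - 5/4) + 90 = √(-37/4) + 90 = I*√37/2 + 90 = 90 + I*√37/2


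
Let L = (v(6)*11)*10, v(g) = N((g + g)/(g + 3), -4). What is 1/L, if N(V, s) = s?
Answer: -1/440 ≈ -0.0022727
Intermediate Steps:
v(g) = -4
L = -440 (L = -4*11*10 = -44*10 = -440)
1/L = 1/(-440) = -1/440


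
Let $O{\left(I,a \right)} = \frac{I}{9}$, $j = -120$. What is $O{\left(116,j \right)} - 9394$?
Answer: $- \frac{84430}{9} \approx -9381.1$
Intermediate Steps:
$O{\left(I,a \right)} = \frac{I}{9}$ ($O{\left(I,a \right)} = I \frac{1}{9} = \frac{I}{9}$)
$O{\left(116,j \right)} - 9394 = \frac{1}{9} \cdot 116 - 9394 = \frac{116}{9} - 9394 = - \frac{84430}{9}$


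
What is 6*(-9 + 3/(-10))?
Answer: -279/5 ≈ -55.800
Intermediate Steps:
6*(-9 + 3/(-10)) = 6*(-9 + 3*(-⅒)) = 6*(-9 - 3/10) = 6*(-93/10) = -279/5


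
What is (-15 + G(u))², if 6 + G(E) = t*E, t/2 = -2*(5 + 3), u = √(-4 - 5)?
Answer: -8775 + 4032*I ≈ -8775.0 + 4032.0*I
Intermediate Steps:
u = 3*I (u = √(-9) = 3*I ≈ 3.0*I)
t = -32 (t = 2*(-2*(5 + 3)) = 2*(-2*8) = 2*(-16) = -32)
G(E) = -6 - 32*E
(-15 + G(u))² = (-15 + (-6 - 96*I))² = (-21 - 96*I)²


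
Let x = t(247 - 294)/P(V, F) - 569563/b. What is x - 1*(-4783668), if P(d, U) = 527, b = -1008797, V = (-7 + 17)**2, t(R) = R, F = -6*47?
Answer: 149598262616702/31272707 ≈ 4.7837e+6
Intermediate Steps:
F = -282
V = 100 (V = 10**2 = 100)
x = 14867426/31272707 (x = (247 - 294)/527 - 569563/(-1008797) = -47*1/527 - 569563*(-1/1008797) = -47/527 + 569563/1008797 = 14867426/31272707 ≈ 0.47541)
x - 1*(-4783668) = 14867426/31272707 - 1*(-4783668) = 14867426/31272707 + 4783668 = 149598262616702/31272707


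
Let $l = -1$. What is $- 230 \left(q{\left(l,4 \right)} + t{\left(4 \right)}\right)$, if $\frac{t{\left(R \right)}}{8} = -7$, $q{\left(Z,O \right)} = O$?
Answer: $11960$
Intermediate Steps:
$t{\left(R \right)} = -56$ ($t{\left(R \right)} = 8 \left(-7\right) = -56$)
$- 230 \left(q{\left(l,4 \right)} + t{\left(4 \right)}\right) = - 230 \left(4 - 56\right) = \left(-230\right) \left(-52\right) = 11960$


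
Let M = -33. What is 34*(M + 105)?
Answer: 2448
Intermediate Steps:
34*(M + 105) = 34*(-33 + 105) = 34*72 = 2448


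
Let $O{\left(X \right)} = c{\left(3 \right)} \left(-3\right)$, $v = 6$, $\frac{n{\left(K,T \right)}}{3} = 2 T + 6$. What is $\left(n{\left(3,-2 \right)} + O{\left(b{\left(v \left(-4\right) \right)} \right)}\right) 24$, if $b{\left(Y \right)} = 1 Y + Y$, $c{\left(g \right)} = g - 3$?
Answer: $144$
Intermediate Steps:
$n{\left(K,T \right)} = 18 + 6 T$ ($n{\left(K,T \right)} = 3 \left(2 T + 6\right) = 3 \left(6 + 2 T\right) = 18 + 6 T$)
$c{\left(g \right)} = -3 + g$ ($c{\left(g \right)} = g - 3 = -3 + g$)
$b{\left(Y \right)} = 2 Y$ ($b{\left(Y \right)} = Y + Y = 2 Y$)
$O{\left(X \right)} = 0$ ($O{\left(X \right)} = \left(-3 + 3\right) \left(-3\right) = 0 \left(-3\right) = 0$)
$\left(n{\left(3,-2 \right)} + O{\left(b{\left(v \left(-4\right) \right)} \right)}\right) 24 = \left(\left(18 + 6 \left(-2\right)\right) + 0\right) 24 = \left(\left(18 - 12\right) + 0\right) 24 = \left(6 + 0\right) 24 = 6 \cdot 24 = 144$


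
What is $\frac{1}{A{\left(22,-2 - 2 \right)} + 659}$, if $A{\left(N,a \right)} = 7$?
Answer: $\frac{1}{666} \approx 0.0015015$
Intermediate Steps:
$\frac{1}{A{\left(22,-2 - 2 \right)} + 659} = \frac{1}{7 + 659} = \frac{1}{666}$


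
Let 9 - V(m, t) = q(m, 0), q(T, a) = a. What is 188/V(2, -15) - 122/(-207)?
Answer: 494/23 ≈ 21.478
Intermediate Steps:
V(m, t) = 9 (V(m, t) = 9 - 1*0 = 9 + 0 = 9)
188/V(2, -15) - 122/(-207) = 188/9 - 122/(-207) = 188*(⅑) - 122*(-1/207) = 188/9 + 122/207 = 494/23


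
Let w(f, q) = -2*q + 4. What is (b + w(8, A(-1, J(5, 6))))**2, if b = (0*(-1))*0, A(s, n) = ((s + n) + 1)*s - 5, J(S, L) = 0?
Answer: 196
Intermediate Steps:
A(s, n) = -5 + s*(1 + n + s) (A(s, n) = ((n + s) + 1)*s - 5 = (1 + n + s)*s - 5 = s*(1 + n + s) - 5 = -5 + s*(1 + n + s))
w(f, q) = 4 - 2*q
b = 0 (b = 0*0 = 0)
(b + w(8, A(-1, J(5, 6))))**2 = (0 + (4 - 2*(-5 - 1 + (-1)**2 + 0*(-1))))**2 = (0 + (4 - 2*(-5 - 1 + 1 + 0)))**2 = (0 + (4 - 2*(-5)))**2 = (0 + (4 + 10))**2 = (0 + 14)**2 = 14**2 = 196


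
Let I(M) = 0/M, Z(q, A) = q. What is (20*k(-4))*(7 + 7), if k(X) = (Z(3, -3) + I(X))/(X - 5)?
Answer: -280/3 ≈ -93.333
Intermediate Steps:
I(M) = 0
k(X) = 3/(-5 + X) (k(X) = (3 + 0)/(X - 5) = 3/(-5 + X))
(20*k(-4))*(7 + 7) = (20*(3/(-5 - 4)))*(7 + 7) = (20*(3/(-9)))*14 = (20*(3*(-⅑)))*14 = (20*(-⅓))*14 = -20/3*14 = -280/3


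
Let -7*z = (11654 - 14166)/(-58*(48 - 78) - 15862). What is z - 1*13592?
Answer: -671813040/49427 ≈ -13592.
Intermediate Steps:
z = -1256/49427 (z = -(11654 - 14166)/(7*(-58*(48 - 78) - 15862)) = -(-2512)/(7*(-58*(-30) - 15862)) = -(-2512)/(7*(1740 - 15862)) = -(-2512)/(7*(-14122)) = -(-2512)*(-1)/(7*14122) = -⅐*1256/7061 = -1256/49427 ≈ -0.025411)
z - 1*13592 = -1256/49427 - 1*13592 = -1256/49427 - 13592 = -671813040/49427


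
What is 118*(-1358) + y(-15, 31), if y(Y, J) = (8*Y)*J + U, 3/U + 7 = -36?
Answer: -7050455/43 ≈ -1.6396e+5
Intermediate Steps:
U = -3/43 (U = 3/(-7 - 36) = 3/(-43) = 3*(-1/43) = -3/43 ≈ -0.069767)
y(Y, J) = -3/43 + 8*J*Y (y(Y, J) = (8*Y)*J - 3/43 = 8*J*Y - 3/43 = -3/43 + 8*J*Y)
118*(-1358) + y(-15, 31) = 118*(-1358) + (-3/43 + 8*31*(-15)) = -160244 + (-3/43 - 3720) = -160244 - 159963/43 = -7050455/43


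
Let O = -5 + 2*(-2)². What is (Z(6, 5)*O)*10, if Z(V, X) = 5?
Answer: 150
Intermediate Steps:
O = 3 (O = -5 + 2*4 = -5 + 8 = 3)
(Z(6, 5)*O)*10 = (5*3)*10 = 15*10 = 150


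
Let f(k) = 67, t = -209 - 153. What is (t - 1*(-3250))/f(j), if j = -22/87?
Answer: 2888/67 ≈ 43.104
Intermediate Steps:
j = -22/87 (j = -22*1/87 = -22/87 ≈ -0.25287)
t = -362
(t - 1*(-3250))/f(j) = (-362 - 1*(-3250))/67 = (-362 + 3250)*(1/67) = 2888*(1/67) = 2888/67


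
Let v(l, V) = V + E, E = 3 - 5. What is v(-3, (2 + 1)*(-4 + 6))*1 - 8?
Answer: -4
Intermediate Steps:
E = -2
v(l, V) = -2 + V (v(l, V) = V - 2 = -2 + V)
v(-3, (2 + 1)*(-4 + 6))*1 - 8 = (-2 + (2 + 1)*(-4 + 6))*1 - 8 = (-2 + 3*2)*1 - 8 = (-2 + 6)*1 - 8 = 4*1 - 8 = 4 - 8 = -4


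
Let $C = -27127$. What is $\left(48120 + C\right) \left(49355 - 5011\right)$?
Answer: $930913592$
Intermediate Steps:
$\left(48120 + C\right) \left(49355 - 5011\right) = \left(48120 - 27127\right) \left(49355 - 5011\right) = 20993 \cdot 44344 = 930913592$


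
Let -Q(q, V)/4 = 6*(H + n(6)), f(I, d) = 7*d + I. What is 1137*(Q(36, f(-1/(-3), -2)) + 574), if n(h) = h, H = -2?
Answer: 543486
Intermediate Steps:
f(I, d) = I + 7*d
Q(q, V) = -96 (Q(q, V) = -24*(-2 + 6) = -24*4 = -4*24 = -96)
1137*(Q(36, f(-1/(-3), -2)) + 574) = 1137*(-96 + 574) = 1137*478 = 543486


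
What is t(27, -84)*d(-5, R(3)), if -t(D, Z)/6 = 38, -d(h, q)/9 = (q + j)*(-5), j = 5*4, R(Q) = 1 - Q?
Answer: -184680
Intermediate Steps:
j = 20
d(h, q) = 900 + 45*q (d(h, q) = -9*(q + 20)*(-5) = -9*(20 + q)*(-5) = -9*(-100 - 5*q) = 900 + 45*q)
t(D, Z) = -228 (t(D, Z) = -6*38 = -228)
t(27, -84)*d(-5, R(3)) = -228*(900 + 45*(1 - 1*3)) = -228*(900 + 45*(1 - 3)) = -228*(900 + 45*(-2)) = -228*(900 - 90) = -228*810 = -184680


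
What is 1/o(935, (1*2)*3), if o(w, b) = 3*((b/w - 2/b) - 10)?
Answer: -935/28967 ≈ -0.032278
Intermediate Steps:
o(w, b) = -30 - 6/b + 3*b/w (o(w, b) = 3*((-2/b + b/w) - 10) = 3*(-10 - 2/b + b/w) = -30 - 6/b + 3*b/w)
1/o(935, (1*2)*3) = 1/(-30 - 6/((1*2)*3) + 3*((1*2)*3)/935) = 1/(-30 - 6/(2*3) + 3*(2*3)*(1/935)) = 1/(-30 - 6/6 + 3*6*(1/935)) = 1/(-30 - 6*⅙ + 18/935) = 1/(-30 - 1 + 18/935) = 1/(-28967/935) = -935/28967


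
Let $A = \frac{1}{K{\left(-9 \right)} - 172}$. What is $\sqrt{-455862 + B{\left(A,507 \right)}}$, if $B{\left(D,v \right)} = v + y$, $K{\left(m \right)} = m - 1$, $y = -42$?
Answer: $i \sqrt{455397} \approx 674.83 i$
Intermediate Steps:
$K{\left(m \right)} = -1 + m$
$A = - \frac{1}{182}$ ($A = \frac{1}{\left(-1 - 9\right) - 172} = \frac{1}{-10 - 172} = \frac{1}{-182} = - \frac{1}{182} \approx -0.0054945$)
$B{\left(D,v \right)} = -42 + v$ ($B{\left(D,v \right)} = v - 42 = -42 + v$)
$\sqrt{-455862 + B{\left(A,507 \right)}} = \sqrt{-455862 + \left(-42 + 507\right)} = \sqrt{-455862 + 465} = \sqrt{-455397} = i \sqrt{455397}$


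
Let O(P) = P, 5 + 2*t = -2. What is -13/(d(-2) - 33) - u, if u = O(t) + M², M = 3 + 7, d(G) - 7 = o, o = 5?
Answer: -4027/42 ≈ -95.881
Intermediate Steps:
t = -7/2 (t = -5/2 + (½)*(-2) = -5/2 - 1 = -7/2 ≈ -3.5000)
d(G) = 12 (d(G) = 7 + 5 = 12)
M = 10
u = 193/2 (u = -7/2 + 10² = -7/2 + 100 = 193/2 ≈ 96.500)
-13/(d(-2) - 33) - u = -13/(12 - 33) - 1*193/2 = -13/(-21) - 193/2 = -13*(-1/21) - 193/2 = 13/21 - 193/2 = -4027/42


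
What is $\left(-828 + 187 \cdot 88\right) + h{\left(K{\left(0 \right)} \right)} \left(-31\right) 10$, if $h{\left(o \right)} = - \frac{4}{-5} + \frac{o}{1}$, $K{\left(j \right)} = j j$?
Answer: $15380$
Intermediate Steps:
$K{\left(j \right)} = j^{2}$
$h{\left(o \right)} = \frac{4}{5} + o$ ($h{\left(o \right)} = \left(-4\right) \left(- \frac{1}{5}\right) + o 1 = \frac{4}{5} + o$)
$\left(-828 + 187 \cdot 88\right) + h{\left(K{\left(0 \right)} \right)} \left(-31\right) 10 = \left(-828 + 187 \cdot 88\right) + \left(\frac{4}{5} + 0^{2}\right) \left(-31\right) 10 = \left(-828 + 16456\right) + \left(\frac{4}{5} + 0\right) \left(-31\right) 10 = 15628 + \frac{4}{5} \left(-31\right) 10 = 15628 - 248 = 15380$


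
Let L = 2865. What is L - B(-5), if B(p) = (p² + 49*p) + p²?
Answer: 3060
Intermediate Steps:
B(p) = 2*p² + 49*p
L - B(-5) = 2865 - (-5)*(49 + 2*(-5)) = 2865 - (-5)*(49 - 10) = 2865 - (-5)*39 = 2865 - 1*(-195) = 2865 + 195 = 3060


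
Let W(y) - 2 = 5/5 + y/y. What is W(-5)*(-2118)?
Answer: -8472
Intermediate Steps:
W(y) = 4 (W(y) = 2 + (5/5 + y/y) = 2 + (5*(⅕) + 1) = 2 + (1 + 1) = 2 + 2 = 4)
W(-5)*(-2118) = 4*(-2118) = -8472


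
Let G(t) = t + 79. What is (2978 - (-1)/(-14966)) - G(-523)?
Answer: 51213651/14966 ≈ 3422.0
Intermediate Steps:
G(t) = 79 + t
(2978 - (-1)/(-14966)) - G(-523) = (2978 - (-1)/(-14966)) - (79 - 523) = (2978 - (-1)*(-1)/14966) - 1*(-444) = (2978 - 1*1/14966) + 444 = (2978 - 1/14966) + 444 = 44568747/14966 + 444 = 51213651/14966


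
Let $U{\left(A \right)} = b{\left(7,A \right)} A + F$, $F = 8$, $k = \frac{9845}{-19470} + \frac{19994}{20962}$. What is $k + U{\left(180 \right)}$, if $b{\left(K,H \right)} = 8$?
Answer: $\frac{5374139591}{3710274} \approx 1448.4$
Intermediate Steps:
$k = \frac{1662839}{3710274}$ ($k = 9845 \left(- \frac{1}{19470}\right) + 19994 \cdot \frac{1}{20962} = - \frac{179}{354} + \frac{9997}{10481} = \frac{1662839}{3710274} \approx 0.44817$)
$U{\left(A \right)} = 8 + 8 A$ ($U{\left(A \right)} = 8 A + 8 = 8 + 8 A$)
$k + U{\left(180 \right)} = \frac{1662839}{3710274} + \left(8 + 8 \cdot 180\right) = \frac{1662839}{3710274} + \left(8 + 1440\right) = \frac{1662839}{3710274} + 1448 = \frac{5374139591}{3710274}$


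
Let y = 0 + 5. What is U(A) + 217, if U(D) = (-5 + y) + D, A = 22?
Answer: 239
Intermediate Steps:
y = 5
U(D) = D (U(D) = (-5 + 5) + D = 0 + D = D)
U(A) + 217 = 22 + 217 = 239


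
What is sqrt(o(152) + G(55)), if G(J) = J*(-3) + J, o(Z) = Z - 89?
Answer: I*sqrt(47) ≈ 6.8557*I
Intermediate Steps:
o(Z) = -89 + Z
G(J) = -2*J (G(J) = -3*J + J = -2*J)
sqrt(o(152) + G(55)) = sqrt((-89 + 152) - 2*55) = sqrt(63 - 110) = sqrt(-47) = I*sqrt(47)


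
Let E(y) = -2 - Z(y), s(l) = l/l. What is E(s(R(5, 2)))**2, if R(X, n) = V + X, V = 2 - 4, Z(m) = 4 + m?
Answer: 49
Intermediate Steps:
V = -2
R(X, n) = -2 + X
s(l) = 1
E(y) = -6 - y (E(y) = -2 - (4 + y) = -2 + (-4 - y) = -6 - y)
E(s(R(5, 2)))**2 = (-6 - 1*1)**2 = (-6 - 1)**2 = (-7)**2 = 49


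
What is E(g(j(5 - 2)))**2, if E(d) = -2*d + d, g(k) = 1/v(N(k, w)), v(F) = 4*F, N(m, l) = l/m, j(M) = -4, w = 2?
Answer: 1/4 ≈ 0.25000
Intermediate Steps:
g(k) = k/8 (g(k) = 1/(4*(2/k)) = 1/(8/k) = k/8)
E(d) = -d
E(g(j(5 - 2)))**2 = (-(-4)/8)**2 = (-1*(-1/2))**2 = (1/2)**2 = 1/4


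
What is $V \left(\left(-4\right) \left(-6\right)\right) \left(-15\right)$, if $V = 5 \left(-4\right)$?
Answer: $7200$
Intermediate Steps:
$V = -20$
$V \left(\left(-4\right) \left(-6\right)\right) \left(-15\right) = - 20 \left(\left(-4\right) \left(-6\right)\right) \left(-15\right) = \left(-20\right) 24 \left(-15\right) = \left(-480\right) \left(-15\right) = 7200$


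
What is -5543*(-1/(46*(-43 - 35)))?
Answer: -241/156 ≈ -1.5449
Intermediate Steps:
-5543*(-1/(46*(-43 - 35))) = -5543/((-46*(-78))) = -5543/3588 = -5543*1/3588 = -241/156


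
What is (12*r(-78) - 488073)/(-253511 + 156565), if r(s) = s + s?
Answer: 489945/96946 ≈ 5.0538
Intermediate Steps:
r(s) = 2*s
(12*r(-78) - 488073)/(-253511 + 156565) = (12*(2*(-78)) - 488073)/(-253511 + 156565) = (12*(-156) - 488073)/(-96946) = (-1872 - 488073)*(-1/96946) = -489945*(-1/96946) = 489945/96946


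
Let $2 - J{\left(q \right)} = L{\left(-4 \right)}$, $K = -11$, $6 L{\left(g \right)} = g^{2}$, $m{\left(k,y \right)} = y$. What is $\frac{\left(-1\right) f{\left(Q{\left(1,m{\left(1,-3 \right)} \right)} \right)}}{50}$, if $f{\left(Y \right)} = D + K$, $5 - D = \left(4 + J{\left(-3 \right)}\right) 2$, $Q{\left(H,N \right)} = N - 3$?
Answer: $\frac{19}{75} \approx 0.25333$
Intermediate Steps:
$L{\left(g \right)} = \frac{g^{2}}{6}$
$Q{\left(H,N \right)} = -3 + N$ ($Q{\left(H,N \right)} = N - 3 = -3 + N$)
$J{\left(q \right)} = - \frac{2}{3}$ ($J{\left(q \right)} = 2 - \frac{\left(-4\right)^{2}}{6} = 2 - \frac{1}{6} \cdot 16 = 2 - \frac{8}{3} = - \frac{2}{3}$)
$D = - \frac{5}{3}$ ($D = 5 - \left(4 - \frac{2}{3}\right) 2 = 5 - \frac{10}{3} \cdot 2 = 5 - \frac{20}{3} = - \frac{5}{3} \approx -1.6667$)
$f{\left(Y \right)} = - \frac{38}{3}$ ($f{\left(Y \right)} = - \frac{5}{3} - 11 = - \frac{38}{3}$)
$\frac{\left(-1\right) f{\left(Q{\left(1,m{\left(1,-3 \right)} \right)} \right)}}{50} = \frac{\left(-1\right) \left(- \frac{38}{3}\right)}{50} = \frac{38}{3} \cdot \frac{1}{50} = \frac{19}{75}$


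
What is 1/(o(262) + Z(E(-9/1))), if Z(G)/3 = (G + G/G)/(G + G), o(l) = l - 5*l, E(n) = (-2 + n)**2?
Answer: -121/126625 ≈ -0.00095558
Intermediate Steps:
o(l) = -4*l
Z(G) = 3*(1 + G)/(2*G) (Z(G) = 3*((G + G/G)/(G + G)) = 3*((G + 1)/((2*G))) = 3*((1 + G)*(1/(2*G))) = 3*((1 + G)/(2*G)) = 3*(1 + G)/(2*G))
1/(o(262) + Z(E(-9/1))) = 1/(-4*262 + 3*(1 + (-2 - 9/1)**2)/(2*((-2 - 9/1)**2))) = 1/(-1048 + 3*(1 + (-2 - 9*1)**2)/(2*((-2 - 9*1)**2))) = 1/(-1048 + 3*(1 + (-2 - 9)**2)/(2*((-2 - 9)**2))) = 1/(-1048 + 3*(1 + (-11)**2)/(2*((-11)**2))) = 1/(-1048 + (3/2)*(1 + 121)/121) = 1/(-1048 + (3/2)*(1/121)*122) = 1/(-1048 + 183/121) = 1/(-126625/121) = -121/126625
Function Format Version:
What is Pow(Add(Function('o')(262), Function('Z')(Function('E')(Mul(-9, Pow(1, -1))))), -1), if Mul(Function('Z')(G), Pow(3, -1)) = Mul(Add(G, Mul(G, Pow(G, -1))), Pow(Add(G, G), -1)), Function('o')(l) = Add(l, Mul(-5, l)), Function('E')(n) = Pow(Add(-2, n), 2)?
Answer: Rational(-121, 126625) ≈ -0.00095558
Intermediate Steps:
Function('o')(l) = Mul(-4, l)
Function('Z')(G) = Mul(Rational(3, 2), Pow(G, -1), Add(1, G)) (Function('Z')(G) = Mul(3, Mul(Add(G, Mul(G, Pow(G, -1))), Pow(Add(G, G), -1))) = Mul(3, Mul(Add(G, 1), Pow(Mul(2, G), -1))) = Mul(3, Mul(Add(1, G), Mul(Rational(1, 2), Pow(G, -1)))) = Mul(3, Mul(Rational(1, 2), Pow(G, -1), Add(1, G))) = Mul(Rational(3, 2), Pow(G, -1), Add(1, G)))
Pow(Add(Function('o')(262), Function('Z')(Function('E')(Mul(-9, Pow(1, -1))))), -1) = Pow(Add(Mul(-4, 262), Mul(Rational(3, 2), Pow(Pow(Add(-2, Mul(-9, Pow(1, -1))), 2), -1), Add(1, Pow(Add(-2, Mul(-9, Pow(1, -1))), 2)))), -1) = Pow(Add(-1048, Mul(Rational(3, 2), Pow(Pow(Add(-2, Mul(-9, 1)), 2), -1), Add(1, Pow(Add(-2, Mul(-9, 1)), 2)))), -1) = Pow(Add(-1048, Mul(Rational(3, 2), Pow(Pow(Add(-2, -9), 2), -1), Add(1, Pow(Add(-2, -9), 2)))), -1) = Pow(Add(-1048, Mul(Rational(3, 2), Pow(Pow(-11, 2), -1), Add(1, Pow(-11, 2)))), -1) = Pow(Add(-1048, Mul(Rational(3, 2), Pow(121, -1), Add(1, 121))), -1) = Pow(Add(-1048, Mul(Rational(3, 2), Rational(1, 121), 122)), -1) = Pow(Add(-1048, Rational(183, 121)), -1) = Pow(Rational(-126625, 121), -1) = Rational(-121, 126625)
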